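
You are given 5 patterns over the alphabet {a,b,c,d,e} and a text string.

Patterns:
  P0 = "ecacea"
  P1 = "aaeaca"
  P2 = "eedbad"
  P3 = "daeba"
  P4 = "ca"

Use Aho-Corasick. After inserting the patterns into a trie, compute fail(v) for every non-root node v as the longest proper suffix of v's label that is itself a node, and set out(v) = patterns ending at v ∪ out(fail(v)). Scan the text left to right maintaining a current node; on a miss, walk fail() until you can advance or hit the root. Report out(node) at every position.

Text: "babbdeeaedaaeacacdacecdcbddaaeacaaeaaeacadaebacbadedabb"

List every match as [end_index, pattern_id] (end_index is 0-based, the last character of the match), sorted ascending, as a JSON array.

Build:
Trie (insert patterns):
  n0 'ε': a→7 c→23 d→18 e→1
  n1 'e': c→2 e→13
  n2 'ec': a→3
  n3 'eca': c→4
  n4 'ecac': e→5
  n5 'ecace': a→6
  n6 'ecacea': ·  [P0 ends]
  n7 'a': a→8
  n8 'aa': e→9
  n9 'aae': a→10
  n10 'aaea': c→11
  n11 'aaeac': a→12
  n12 'aaeaca': ·  [P1 ends]
  n13 'ee': d→14
  n14 'eed': b→15
  n15 'eedb': a→16
  n16 'eedba': d→17
  n17 'eedbad': ·  [P2 ends]
  n18 'd': a→19
  n19 'da': e→20
  n20 'dae': b→21
  n21 'daeb': a→22
  n22 'daeba': ·  [P3 ends]
  n23 'c': a→24
  n24 'ca': ·  [P4 ends]

Failure links (BFS by depth):
  fail(1) 'e': from fail(0)=0 chase 'e': 0 ⇒ 0;  out=∅∪out(0)=∅
  fail(7) 'a': from fail(0)=0 chase 'a': 0 ⇒ 0;  out=∅∪out(0)=∅
  fail(18) 'd': from fail(0)=0 chase 'd': 0 ⇒ 0;  out=∅∪out(0)=∅
  fail(23) 'c': from fail(0)=0 chase 'c': 0 ⇒ 0;  out=∅∪out(0)=∅
  fail(2) 'ec': from fail(1)=0 chase 'c': 0 ⇒ 23;  out=∅∪out(23)=∅
  fail(8) 'aa': from fail(7)=0 chase 'a': 0 ⇒ 7;  out=∅∪out(7)=∅
  fail(13) 'ee': from fail(1)=0 chase 'e': 0 ⇒ 1;  out=∅∪out(1)=∅
  fail(19) 'da': from fail(18)=0 chase 'a': 0 ⇒ 7;  out=∅∪out(7)=∅
  fail(24) 'ca': from fail(23)=0 chase 'a': 0 ⇒ 7;  out={4}∪out(7)={4}
  fail(3) 'eca': from fail(2)=23 chase 'a': 23 ⇒ 24;  out=∅∪out(24)={4}
  fail(9) 'aae': from fail(8)=7 chase 'e': 7→0 ⇒ 1;  out=∅∪out(1)=∅
  fail(14) 'eed': from fail(13)=1 chase 'd': 1→0 ⇒ 18;  out=∅∪out(18)=∅
  fail(20) 'dae': from fail(19)=7 chase 'e': 7→0 ⇒ 1;  out=∅∪out(1)=∅
  fail(4) 'ecac': from fail(3)=24 chase 'c': 24→7→0 ⇒ 23;  out=∅∪out(23)=∅
  fail(10) 'aaea': from fail(9)=1 chase 'a': 1→0 ⇒ 7;  out=∅∪out(7)=∅
  fail(15) 'eedb': from fail(14)=18 chase 'b': 18→0 ⇒ 0;  out=∅∪out(0)=∅
  fail(21) 'daeb': from fail(20)=1 chase 'b': 1→0 ⇒ 0;  out=∅∪out(0)=∅
  fail(5) 'ecace': from fail(4)=23 chase 'e': 23→0 ⇒ 1;  out=∅∪out(1)=∅
  fail(11) 'aaeac': from fail(10)=7 chase 'c': 7→0 ⇒ 23;  out=∅∪out(23)=∅
  fail(16) 'eedba': from fail(15)=0 chase 'a': 0 ⇒ 7;  out=∅∪out(7)=∅
  fail(22) 'daeba': from fail(21)=0 chase 'a': 0 ⇒ 7;  out={3}∪out(7)={3}
  fail(6) 'ecacea': from fail(5)=1 chase 'a': 1→0 ⇒ 7;  out={0}∪out(7)={0}
  fail(12) 'aaeaca': from fail(11)=23 chase 'a': 23 ⇒ 24;  out={1}∪out(24)={1,4}
  fail(17) 'eedbad': from fail(16)=7 chase 'd': 7→0 ⇒ 18;  out={2}∪out(18)={2}

Scan:
pos 0 'b': at 0
pos 1 'a': at 7
pos 2 'b': at 0 (via fail)
pos 3 'b': at 0
pos 4 'd': at 18
pos 5 'e': at 1 (via fail)
pos 6 'e': at 13
pos 7 'a': at 7 (via fail)
pos 8 'e': at 1 (via fail)
pos 9 'd': at 18 (via fail)
pos 10 'a': at 19
pos 11 'a': at 8 (via fail)
pos 12 'e': at 9
pos 13 'a': at 10
pos 14 'c': at 11
pos 15 'a': at 12  ** P1@[10:15],P4@[14:15]
pos 16 'c': at 23 (via fail)
pos 17 'd': at 18 (via fail)
pos 18 'a': at 19
pos 19 'c': at 23 (via fail)
pos 20 'e': at 1 (via fail)
pos 21 'c': at 2
pos 22 'd': at 18 (via fail)
pos 23 'c': at 23 (via fail)
pos 24 'b': at 0 (via fail)
pos 25 'd': at 18
pos 26 'd': at 18 (via fail)
pos 27 'a': at 19
pos 28 'a': at 8 (via fail)
pos 29 'e': at 9
pos 30 'a': at 10
pos 31 'c': at 11
pos 32 'a': at 12  ** P1@[27:32],P4@[31:32]
pos 33 'a': at 8 (via fail)
pos 34 'e': at 9
pos 35 'a': at 10
pos 36 'a': at 8 (via fail)
pos 37 'e': at 9
pos 38 'a': at 10
pos 39 'c': at 11
pos 40 'a': at 12  ** P1@[35:40],P4@[39:40]
pos 41 'd': at 18 (via fail)
pos 42 'a': at 19
pos 43 'e': at 20
pos 44 'b': at 21
pos 45 'a': at 22  ** P3@[41:45]
pos 46 'c': at 23 (via fail)
pos 47 'b': at 0 (via fail)
pos 48 'a': at 7
pos 49 'd': at 18 (via fail)
pos 50 'e': at 1 (via fail)
pos 51 'd': at 18 (via fail)
pos 52 'a': at 19
pos 53 'b': at 0 (via fail)
pos 54 'b': at 0

All matches (sorted): [[15,1],[15,4],[32,1],[32,4],[40,1],[40,4],[45,3]]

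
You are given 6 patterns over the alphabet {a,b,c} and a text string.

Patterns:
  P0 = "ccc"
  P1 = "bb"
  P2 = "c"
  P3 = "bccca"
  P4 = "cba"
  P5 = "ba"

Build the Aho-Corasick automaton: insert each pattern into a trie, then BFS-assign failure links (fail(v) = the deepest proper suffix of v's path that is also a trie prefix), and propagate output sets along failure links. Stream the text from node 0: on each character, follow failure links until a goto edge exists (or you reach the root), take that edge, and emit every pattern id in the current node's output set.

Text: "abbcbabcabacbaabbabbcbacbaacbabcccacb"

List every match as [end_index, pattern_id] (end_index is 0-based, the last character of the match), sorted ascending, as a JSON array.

Build:
Trie nodes:
  n0 'ε': b→4 c→1
  n1 'c': b→10 c→2  ←P2
  n2 'cc': c→3
  n3 'ccc': ·  ←P0
  n4 'b': a→12 b→5 c→6
  n5 'bb': ·  ←P1
  n6 'bc': c→7
  n7 'bcc': c→8
  n8 'bccc': a→9
  n9 'bccca': ·  ←P3
  n10 'cb': a→11
  n11 'cba': ·  ←P4
  n12 'ba': ·  ←P5

BFS fail/out derivation:
  fail(1) 'c': from fail(0)=0 chase 'c': 0 ⇒ 0;  out={2}∪out(0)={2}
  fail(4) 'b': from fail(0)=0 chase 'b': 0 ⇒ 0;  out=∅∪out(0)=∅
  fail(2) 'cc': from fail(1)=0 chase 'c': 0 ⇒ 1;  out=∅∪out(1)={2}
  fail(5) 'bb': from fail(4)=0 chase 'b': 0 ⇒ 4;  out={1}∪out(4)={1}
  fail(6) 'bc': from fail(4)=0 chase 'c': 0 ⇒ 1;  out=∅∪out(1)={2}
  fail(10) 'cb': from fail(1)=0 chase 'b': 0 ⇒ 4;  out=∅∪out(4)=∅
  fail(12) 'ba': from fail(4)=0 chase 'a': 0 ⇒ 0;  out={5}∪out(0)={5}
  fail(3) 'ccc': from fail(2)=1 chase 'c': 1 ⇒ 2;  out={0}∪out(2)={0,2}
  fail(7) 'bcc': from fail(6)=1 chase 'c': 1 ⇒ 2;  out=∅∪out(2)={2}
  fail(11) 'cba': from fail(10)=4 chase 'a': 4 ⇒ 12;  out={4}∪out(12)={4,5}
  fail(8) 'bccc': from fail(7)=2 chase 'c': 2 ⇒ 3;  out=∅∪out(3)={0,2}
  fail(9) 'bccca': from fail(8)=3 chase 'a': 3→2→1→0 ⇒ 0;  out={3}∪out(0)={3}

Text stream:
pos 0 'a': at 0
pos 1 'b': at 4
pos 2 'b': at 5  → match P1@[1:2]
pos 3 'c': at 6 ·f  → match P2@[3:3]
pos 4 'b': at 10 ·f
pos 5 'a': at 11  → match P4@[3:5],P5@[4:5]
pos 6 'b': at 4 ·f
pos 7 'c': at 6  → match P2@[7:7]
pos 8 'a': at 0 ·f
pos 9 'b': at 4
pos 10 'a': at 12  → match P5@[9:10]
pos 11 'c': at 1 ·f  → match P2@[11:11]
pos 12 'b': at 10
pos 13 'a': at 11  → match P4@[11:13],P5@[12:13]
pos 14 'a': at 0 ·f
pos 15 'b': at 4
pos 16 'b': at 5  → match P1@[15:16]
pos 17 'a': at 12 ·f  → match P5@[16:17]
pos 18 'b': at 4 ·f
pos 19 'b': at 5  → match P1@[18:19]
pos 20 'c': at 6 ·f  → match P2@[20:20]
pos 21 'b': at 10 ·f
pos 22 'a': at 11  → match P4@[20:22],P5@[21:22]
pos 23 'c': at 1 ·f  → match P2@[23:23]
pos 24 'b': at 10
pos 25 'a': at 11  → match P4@[23:25],P5@[24:25]
pos 26 'a': at 0 ·f
pos 27 'c': at 1  → match P2@[27:27]
pos 28 'b': at 10
pos 29 'a': at 11  → match P4@[27:29],P5@[28:29]
pos 30 'b': at 4 ·f
pos 31 'c': at 6  → match P2@[31:31]
pos 32 'c': at 7  → match P2@[32:32]
pos 33 'c': at 8  → match P0@[31:33],P2@[33:33]
pos 34 'a': at 9  → match P3@[30:34]
pos 35 'c': at 1 ·f  → match P2@[35:35]
pos 36 'b': at 10

All matches (sorted): [[2,1],[3,2],[5,4],[5,5],[7,2],[10,5],[11,2],[13,4],[13,5],[16,1],[17,5],[19,1],[20,2],[22,4],[22,5],[23,2],[25,4],[25,5],[27,2],[29,4],[29,5],[31,2],[32,2],[33,0],[33,2],[34,3],[35,2]]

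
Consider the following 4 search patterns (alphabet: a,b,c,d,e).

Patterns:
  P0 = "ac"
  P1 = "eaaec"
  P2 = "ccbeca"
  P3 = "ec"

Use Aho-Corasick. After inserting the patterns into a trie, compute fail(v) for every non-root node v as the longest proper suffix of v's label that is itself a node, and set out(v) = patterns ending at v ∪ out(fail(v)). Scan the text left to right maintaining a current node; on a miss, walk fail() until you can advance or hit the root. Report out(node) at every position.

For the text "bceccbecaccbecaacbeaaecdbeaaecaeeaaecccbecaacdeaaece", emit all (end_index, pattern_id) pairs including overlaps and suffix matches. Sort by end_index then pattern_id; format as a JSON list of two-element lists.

Build:
Trie nodes:
  0='ε' goto a→1 c→8 e→3
  1='a' goto c→2
  2='ac' goto ·  [P0 ends]
  3='e' goto a→4 c→14
  4='ea' goto a→5
  5='eaa' goto e→6
  6='eaae' goto c→7
  7='eaaec' goto ·  [P1 ends]
  8='c' goto c→9
  9='cc' goto b→10
  10='ccb' goto e→11
  11='ccbe' goto c→12
  12='ccbec' goto a→13
  13='ccbeca' goto ·  [P2 ends]
  14='ec' goto ·  [P3 ends]

BFS fail/out derivation:
  fail(1) 'a': from fail(0)=0 chase 'a': 0 ⇒ 0;  out=∅∪out(0)=∅
  fail(3) 'e': from fail(0)=0 chase 'e': 0 ⇒ 0;  out=∅∪out(0)=∅
  fail(8) 'c': from fail(0)=0 chase 'c': 0 ⇒ 0;  out=∅∪out(0)=∅
  fail(2) 'ac': from fail(1)=0 chase 'c': 0 ⇒ 8;  out={0}∪out(8)={0}
  fail(4) 'ea': from fail(3)=0 chase 'a': 0 ⇒ 1;  out=∅∪out(1)=∅
  fail(9) 'cc': from fail(8)=0 chase 'c': 0 ⇒ 8;  out=∅∪out(8)=∅
  fail(14) 'ec': from fail(3)=0 chase 'c': 0 ⇒ 8;  out={3}∪out(8)={3}
  fail(5) 'eaa': from fail(4)=1 chase 'a': 1→0 ⇒ 1;  out=∅∪out(1)=∅
  fail(10) 'ccb': from fail(9)=8 chase 'b': 8→0 ⇒ 0;  out=∅∪out(0)=∅
  fail(6) 'eaae': from fail(5)=1 chase 'e': 1→0 ⇒ 3;  out=∅∪out(3)=∅
  fail(11) 'ccbe': from fail(10)=0 chase 'e': 0 ⇒ 3;  out=∅∪out(3)=∅
  fail(7) 'eaaec': from fail(6)=3 chase 'c': 3 ⇒ 14;  out={1}∪out(14)={1,3}
  fail(12) 'ccbec': from fail(11)=3 chase 'c': 3 ⇒ 14;  out=∅∪out(14)={3}
  fail(13) 'ccbeca': from fail(12)=14 chase 'a': 14→8→0 ⇒ 1;  out={2}∪out(1)={2}

Scan:
i=0 'b': node 0→0
i=1 'c': node 0→8
i=2 'e': node 8→3 (via fail)
i=3 'c': node 3→14  → match P3@[2:3]
i=4 'c': node 14→9 (via fail)
i=5 'b': node 9→10
i=6 'e': node 10→11
i=7 'c': node 11→12  → match P3@[6:7]
i=8 'a': node 12→13  → match P2@[3:8]
i=9 'c': node 13→2 (via fail)  → match P0@[8:9]
i=10 'c': node 2→9 (via fail)
i=11 'b': node 9→10
i=12 'e': node 10→11
i=13 'c': node 11→12  → match P3@[12:13]
i=14 'a': node 12→13  → match P2@[9:14]
i=15 'a': node 13→1 (via fail)
i=16 'c': node 1→2  → match P0@[15:16]
i=17 'b': node 2→0 (via fail)
i=18 'e': node 0→3
i=19 'a': node 3→4
i=20 'a': node 4→5
i=21 'e': node 5→6
i=22 'c': node 6→7  → match P1@[18:22],P3@[21:22]
i=23 'd': node 7→0 (via fail)
i=24 'b': node 0→0
i=25 'e': node 0→3
i=26 'a': node 3→4
i=27 'a': node 4→5
i=28 'e': node 5→6
i=29 'c': node 6→7  → match P1@[25:29],P3@[28:29]
i=30 'a': node 7→1 (via fail)
i=31 'e': node 1→3 (via fail)
i=32 'e': node 3→3 (via fail)
i=33 'a': node 3→4
i=34 'a': node 4→5
i=35 'e': node 5→6
i=36 'c': node 6→7  → match P1@[32:36],P3@[35:36]
i=37 'c': node 7→9 (via fail)
i=38 'c': node 9→9 (via fail)
i=39 'b': node 9→10
i=40 'e': node 10→11
i=41 'c': node 11→12  → match P3@[40:41]
i=42 'a': node 12→13  → match P2@[37:42]
i=43 'a': node 13→1 (via fail)
i=44 'c': node 1→2  → match P0@[43:44]
i=45 'd': node 2→0 (via fail)
i=46 'e': node 0→3
i=47 'a': node 3→4
i=48 'a': node 4→5
i=49 'e': node 5→6
i=50 'c': node 6→7  → match P1@[46:50],P3@[49:50]
i=51 'e': node 7→3 (via fail)

All matches (sorted): [[3,3],[7,3],[8,2],[9,0],[13,3],[14,2],[16,0],[22,1],[22,3],[29,1],[29,3],[36,1],[36,3],[41,3],[42,2],[44,0],[50,1],[50,3]]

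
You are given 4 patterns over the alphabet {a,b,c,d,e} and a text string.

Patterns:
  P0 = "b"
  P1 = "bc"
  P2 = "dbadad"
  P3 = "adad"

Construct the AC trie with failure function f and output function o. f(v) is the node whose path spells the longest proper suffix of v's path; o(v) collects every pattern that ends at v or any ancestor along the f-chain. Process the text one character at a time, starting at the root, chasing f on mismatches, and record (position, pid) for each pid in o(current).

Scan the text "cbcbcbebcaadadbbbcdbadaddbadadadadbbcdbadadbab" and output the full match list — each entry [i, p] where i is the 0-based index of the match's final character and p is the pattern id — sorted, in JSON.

Construct AC machine:
Trie nodes:
  n0 'ε': a→9 b→1 d→3
  n1 'b': c→2  ←P0
  n2 'bc': ·  ←P1
  n3 'd': b→4
  n4 'db': a→5
  n5 'dba': d→6
  n6 'dbad': a→7
  n7 'dbada': d→8
  n8 'dbadad': ·  ←P2
  n9 'a': d→10
  n10 'ad': a→11
  n11 'ada': d→12
  n12 'adad': ·  ←P3

Failure links (BFS by depth):
  n1('b'): parent n0 fail=0; on 'b' 0 → fail=0;  out {0}∪∅={0}
  n3('d'): parent n0 fail=0; on 'd' 0 → fail=0;  out ∅∪∅=∅
  n9('a'): parent n0 fail=0; on 'a' 0 → fail=0;  out ∅∪∅=∅
  n2('bc'): parent n1 fail=0; on 'c' 0 → fail=0;  out {1}∪∅={1}
  n4('db'): parent n3 fail=0; on 'b' 0 → fail=1;  out ∅∪{0}={0}
  n10('ad'): parent n9 fail=0; on 'd' 0 → fail=3;  out ∅∪∅=∅
  n5('dba'): parent n4 fail=1; on 'a' 1→0 → fail=9;  out ∅∪∅=∅
  n11('ada'): parent n10 fail=3; on 'a' 3→0 → fail=9;  out ∅∪∅=∅
  n6('dbad'): parent n5 fail=9; on 'd' 9 → fail=10;  out ∅∪∅=∅
  n12('adad'): parent n11 fail=9; on 'd' 9 → fail=10;  out {3}∪∅={3}
  n7('dbada'): parent n6 fail=10; on 'a' 10 → fail=11;  out ∅∪∅=∅
  n8('dbadad'): parent n7 fail=11; on 'd' 11 → fail=12;  out {2}∪{3}={2,3}

Text stream:
[0] read 'c'  n0⇒n0
[1] read 'b'  n0⇒n1  ** P0@[1:1]
[2] read 'c'  n1⇒n2  ** P1@[1:2]
[3] read 'b'  n2⇒n1 ·f  ** P0@[3:3]
[4] read 'c'  n1⇒n2  ** P1@[3:4]
[5] read 'b'  n2⇒n1 ·f  ** P0@[5:5]
[6] read 'e'  n1⇒n0 ·f
[7] read 'b'  n0⇒n1  ** P0@[7:7]
[8] read 'c'  n1⇒n2  ** P1@[7:8]
[9] read 'a'  n2⇒n9 ·f
[10] read 'a'  n9⇒n9 ·f
[11] read 'd'  n9⇒n10
[12] read 'a'  n10⇒n11
[13] read 'd'  n11⇒n12  ** P3@[10:13]
[14] read 'b'  n12⇒n4 ·f  ** P0@[14:14]
[15] read 'b'  n4⇒n1 ·f  ** P0@[15:15]
[16] read 'b'  n1⇒n1 ·f  ** P0@[16:16]
[17] read 'c'  n1⇒n2  ** P1@[16:17]
[18] read 'd'  n2⇒n3 ·f
[19] read 'b'  n3⇒n4  ** P0@[19:19]
[20] read 'a'  n4⇒n5
[21] read 'd'  n5⇒n6
[22] read 'a'  n6⇒n7
[23] read 'd'  n7⇒n8  ** P2@[18:23],P3@[20:23]
[24] read 'd'  n8⇒n3 ·f
[25] read 'b'  n3⇒n4  ** P0@[25:25]
[26] read 'a'  n4⇒n5
[27] read 'd'  n5⇒n6
[28] read 'a'  n6⇒n7
[29] read 'd'  n7⇒n8  ** P2@[24:29],P3@[26:29]
[30] read 'a'  n8⇒n11 ·f
[31] read 'd'  n11⇒n12  ** P3@[28:31]
[32] read 'a'  n12⇒n11 ·f
[33] read 'd'  n11⇒n12  ** P3@[30:33]
[34] read 'b'  n12⇒n4 ·f  ** P0@[34:34]
[35] read 'b'  n4⇒n1 ·f  ** P0@[35:35]
[36] read 'c'  n1⇒n2  ** P1@[35:36]
[37] read 'd'  n2⇒n3 ·f
[38] read 'b'  n3⇒n4  ** P0@[38:38]
[39] read 'a'  n4⇒n5
[40] read 'd'  n5⇒n6
[41] read 'a'  n6⇒n7
[42] read 'd'  n7⇒n8  ** P2@[37:42],P3@[39:42]
[43] read 'b'  n8⇒n4 ·f  ** P0@[43:43]
[44] read 'a'  n4⇒n5
[45] read 'b'  n5⇒n1 ·f  ** P0@[45:45]

Result: [[1,0],[2,1],[3,0],[4,1],[5,0],[7,0],[8,1],[13,3],[14,0],[15,0],[16,0],[17,1],[19,0],[23,2],[23,3],[25,0],[29,2],[29,3],[31,3],[33,3],[34,0],[35,0],[36,1],[38,0],[42,2],[42,3],[43,0],[45,0]]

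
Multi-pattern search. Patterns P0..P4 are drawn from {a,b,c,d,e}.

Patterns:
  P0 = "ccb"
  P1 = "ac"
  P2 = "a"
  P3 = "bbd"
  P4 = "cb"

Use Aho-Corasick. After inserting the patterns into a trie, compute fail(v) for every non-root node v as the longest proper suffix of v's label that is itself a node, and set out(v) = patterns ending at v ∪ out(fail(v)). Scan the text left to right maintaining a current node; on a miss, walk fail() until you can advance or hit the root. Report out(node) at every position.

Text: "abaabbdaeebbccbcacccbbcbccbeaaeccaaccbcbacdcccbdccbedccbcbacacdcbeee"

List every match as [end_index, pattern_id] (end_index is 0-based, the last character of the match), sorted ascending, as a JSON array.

Build automaton:
Trie nodes:
  0='ε' goto a→4 b→6 c→1
  1='c' goto b→9 c→2
  2='cc' goto b→3
  3='ccb' goto ·  [P0 ends]
  4='a' goto c→5  [P2 ends]
  5='ac' goto ·  [P1 ends]
  6='b' goto b→7
  7='bb' goto d→8
  8='bbd' goto ·  [P3 ends]
  9='cb' goto ·  [P4 ends]

BFS fail/out derivation:
  fail(1) 'c': from fail(0)=0 chase 'c': 0 ⇒ 0;  out=∅∪out(0)=∅
  fail(4) 'a': from fail(0)=0 chase 'a': 0 ⇒ 0;  out={2}∪out(0)={2}
  fail(6) 'b': from fail(0)=0 chase 'b': 0 ⇒ 0;  out=∅∪out(0)=∅
  fail(2) 'cc': from fail(1)=0 chase 'c': 0 ⇒ 1;  out=∅∪out(1)=∅
  fail(5) 'ac': from fail(4)=0 chase 'c': 0 ⇒ 1;  out={1}∪out(1)={1}
  fail(7) 'bb': from fail(6)=0 chase 'b': 0 ⇒ 6;  out=∅∪out(6)=∅
  fail(9) 'cb': from fail(1)=0 chase 'b': 0 ⇒ 6;  out={4}∪out(6)={4}
  fail(3) 'ccb': from fail(2)=1 chase 'b': 1 ⇒ 9;  out={0}∪out(9)={0,4}
  fail(8) 'bbd': from fail(7)=6 chase 'd': 6→0 ⇒ 0;  out={3}∪out(0)={3}

Text stream:
i=0 'a': node 0→4  emit P2@[0:0]
i=1 'b': node 4→6 (fail-walked)
i=2 'a': node 6→4 (fail-walked)  emit P2@[2:2]
i=3 'a': node 4→4 (fail-walked)  emit P2@[3:3]
i=4 'b': node 4→6 (fail-walked)
i=5 'b': node 6→7
i=6 'd': node 7→8  emit P3@[4:6]
i=7 'a': node 8→4 (fail-walked)  emit P2@[7:7]
i=8 'e': node 4→0 (fail-walked)
i=9 'e': node 0→0
i=10 'b': node 0→6
i=11 'b': node 6→7
i=12 'c': node 7→1 (fail-walked)
i=13 'c': node 1→2
i=14 'b': node 2→3  emit P0@[12:14],P4@[13:14]
i=15 'c': node 3→1 (fail-walked)
i=16 'a': node 1→4 (fail-walked)  emit P2@[16:16]
i=17 'c': node 4→5  emit P1@[16:17]
i=18 'c': node 5→2 (fail-walked)
i=19 'c': node 2→2 (fail-walked)
i=20 'b': node 2→3  emit P0@[18:20],P4@[19:20]
i=21 'b': node 3→7 (fail-walked)
i=22 'c': node 7→1 (fail-walked)
i=23 'b': node 1→9  emit P4@[22:23]
i=24 'c': node 9→1 (fail-walked)
i=25 'c': node 1→2
i=26 'b': node 2→3  emit P0@[24:26],P4@[25:26]
i=27 'e': node 3→0 (fail-walked)
i=28 'a': node 0→4  emit P2@[28:28]
i=29 'a': node 4→4 (fail-walked)  emit P2@[29:29]
i=30 'e': node 4→0 (fail-walked)
i=31 'c': node 0→1
i=32 'c': node 1→2
i=33 'a': node 2→4 (fail-walked)  emit P2@[33:33]
i=34 'a': node 4→4 (fail-walked)  emit P2@[34:34]
i=35 'c': node 4→5  emit P1@[34:35]
i=36 'c': node 5→2 (fail-walked)
i=37 'b': node 2→3  emit P0@[35:37],P4@[36:37]
i=38 'c': node 3→1 (fail-walked)
i=39 'b': node 1→9  emit P4@[38:39]
i=40 'a': node 9→4 (fail-walked)  emit P2@[40:40]
i=41 'c': node 4→5  emit P1@[40:41]
i=42 'd': node 5→0 (fail-walked)
i=43 'c': node 0→1
i=44 'c': node 1→2
i=45 'c': node 2→2 (fail-walked)
i=46 'b': node 2→3  emit P0@[44:46],P4@[45:46]
i=47 'd': node 3→0 (fail-walked)
i=48 'c': node 0→1
i=49 'c': node 1→2
i=50 'b': node 2→3  emit P0@[48:50],P4@[49:50]
i=51 'e': node 3→0 (fail-walked)
i=52 'd': node 0→0
i=53 'c': node 0→1
i=54 'c': node 1→2
i=55 'b': node 2→3  emit P0@[53:55],P4@[54:55]
i=56 'c': node 3→1 (fail-walked)
i=57 'b': node 1→9  emit P4@[56:57]
i=58 'a': node 9→4 (fail-walked)  emit P2@[58:58]
i=59 'c': node 4→5  emit P1@[58:59]
i=60 'a': node 5→4 (fail-walked)  emit P2@[60:60]
i=61 'c': node 4→5  emit P1@[60:61]
i=62 'd': node 5→0 (fail-walked)
i=63 'c': node 0→1
i=64 'b': node 1→9  emit P4@[63:64]
i=65 'e': node 9→0 (fail-walked)
i=66 'e': node 0→0
i=67 'e': node 0→0

Result: [[0,2],[2,2],[3,2],[6,3],[7,2],[14,0],[14,4],[16,2],[17,1],[20,0],[20,4],[23,4],[26,0],[26,4],[28,2],[29,2],[33,2],[34,2],[35,1],[37,0],[37,4],[39,4],[40,2],[41,1],[46,0],[46,4],[50,0],[50,4],[55,0],[55,4],[57,4],[58,2],[59,1],[60,2],[61,1],[64,4]]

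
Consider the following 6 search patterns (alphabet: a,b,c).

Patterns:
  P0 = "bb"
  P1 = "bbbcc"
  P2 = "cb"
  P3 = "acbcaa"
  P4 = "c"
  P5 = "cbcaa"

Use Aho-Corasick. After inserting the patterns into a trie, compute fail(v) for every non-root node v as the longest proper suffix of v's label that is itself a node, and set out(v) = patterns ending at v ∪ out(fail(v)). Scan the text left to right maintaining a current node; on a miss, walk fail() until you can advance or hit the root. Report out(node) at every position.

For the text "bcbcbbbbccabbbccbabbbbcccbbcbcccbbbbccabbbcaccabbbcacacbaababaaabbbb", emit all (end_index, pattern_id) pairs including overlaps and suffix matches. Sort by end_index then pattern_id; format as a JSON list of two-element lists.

Build automaton:
Trie (insert patterns):
  0='ε' goto a→8 b→1 c→6
  1='b' goto b→2
  2='bb' goto b→3  [P0 ends]
  3='bbb' goto c→4
  4='bbbc' goto c→5
  5='bbbcc' goto ·  [P1 ends]
  6='c' goto b→7  [P4 ends]
  7='cb' goto c→14  [P2 ends]
  8='a' goto c→9
  9='ac' goto b→10
  10='acb' goto c→11
  11='acbc' goto a→12
  12='acbca' goto a→13
  13='acbcaa' goto ·  [P3 ends]
  14='cbc' goto a→15
  15='cbca' goto a→16
  16='cbcaa' goto ·  [P5 ends]

BFS fail/out derivation:
  fail(1) 'b': from fail(0)=0 chase 'b': 0 ⇒ 0;  out=∅∪out(0)=∅
  fail(6) 'c': from fail(0)=0 chase 'c': 0 ⇒ 0;  out={4}∪out(0)={4}
  fail(8) 'a': from fail(0)=0 chase 'a': 0 ⇒ 0;  out=∅∪out(0)=∅
  fail(2) 'bb': from fail(1)=0 chase 'b': 0 ⇒ 1;  out={0}∪out(1)={0}
  fail(7) 'cb': from fail(6)=0 chase 'b': 0 ⇒ 1;  out={2}∪out(1)={2}
  fail(9) 'ac': from fail(8)=0 chase 'c': 0 ⇒ 6;  out=∅∪out(6)={4}
  fail(3) 'bbb': from fail(2)=1 chase 'b': 1 ⇒ 2;  out=∅∪out(2)={0}
  fail(10) 'acb': from fail(9)=6 chase 'b': 6 ⇒ 7;  out=∅∪out(7)={2}
  fail(14) 'cbc': from fail(7)=1 chase 'c': 1→0 ⇒ 6;  out=∅∪out(6)={4}
  fail(4) 'bbbc': from fail(3)=2 chase 'c': 2→1→0 ⇒ 6;  out=∅∪out(6)={4}
  fail(11) 'acbc': from fail(10)=7 chase 'c': 7 ⇒ 14;  out=∅∪out(14)={4}
  fail(15) 'cbca': from fail(14)=6 chase 'a': 6→0 ⇒ 8;  out=∅∪out(8)=∅
  fail(5) 'bbbcc': from fail(4)=6 chase 'c': 6→0 ⇒ 6;  out={1}∪out(6)={1,4}
  fail(12) 'acbca': from fail(11)=14 chase 'a': 14 ⇒ 15;  out=∅∪out(15)=∅
  fail(16) 'cbcaa': from fail(15)=8 chase 'a': 8→0 ⇒ 8;  out={5}∪out(8)={5}
  fail(13) 'acbcaa': from fail(12)=15 chase 'a': 15 ⇒ 16;  out={3}∪out(16)={3,5}

Scan:
pos 0 'b': at 1
pos 1 'c': at 6 ·f  ** P4@[1:1]
pos 2 'b': at 7  ** P2@[1:2]
pos 3 'c': at 14  ** P4@[3:3]
pos 4 'b': at 7 ·f  ** P2@[3:4]
pos 5 'b': at 2 ·f  ** P0@[4:5]
pos 6 'b': at 3  ** P0@[5:6]
pos 7 'b': at 3 ·f  ** P0@[6:7]
pos 8 'c': at 4  ** P4@[8:8]
pos 9 'c': at 5  ** P1@[5:9],P4@[9:9]
pos 10 'a': at 8 ·f
pos 11 'b': at 1 ·f
pos 12 'b': at 2  ** P0@[11:12]
pos 13 'b': at 3  ** P0@[12:13]
pos 14 'c': at 4  ** P4@[14:14]
pos 15 'c': at 5  ** P1@[11:15],P4@[15:15]
pos 16 'b': at 7 ·f  ** P2@[15:16]
pos 17 'a': at 8 ·f
pos 18 'b': at 1 ·f
pos 19 'b': at 2  ** P0@[18:19]
pos 20 'b': at 3  ** P0@[19:20]
pos 21 'b': at 3 ·f  ** P0@[20:21]
pos 22 'c': at 4  ** P4@[22:22]
pos 23 'c': at 5  ** P1@[19:23],P4@[23:23]
pos 24 'c': at 6 ·f  ** P4@[24:24]
pos 25 'b': at 7  ** P2@[24:25]
pos 26 'b': at 2 ·f  ** P0@[25:26]
pos 27 'c': at 6 ·f  ** P4@[27:27]
pos 28 'b': at 7  ** P2@[27:28]
pos 29 'c': at 14  ** P4@[29:29]
pos 30 'c': at 6 ·f  ** P4@[30:30]
pos 31 'c': at 6 ·f  ** P4@[31:31]
pos 32 'b': at 7  ** P2@[31:32]
pos 33 'b': at 2 ·f  ** P0@[32:33]
pos 34 'b': at 3  ** P0@[33:34]
pos 35 'b': at 3 ·f  ** P0@[34:35]
pos 36 'c': at 4  ** P4@[36:36]
pos 37 'c': at 5  ** P1@[33:37],P4@[37:37]
pos 38 'a': at 8 ·f
pos 39 'b': at 1 ·f
pos 40 'b': at 2  ** P0@[39:40]
pos 41 'b': at 3  ** P0@[40:41]
pos 42 'c': at 4  ** P4@[42:42]
pos 43 'a': at 8 ·f
pos 44 'c': at 9  ** P4@[44:44]
pos 45 'c': at 6 ·f  ** P4@[45:45]
pos 46 'a': at 8 ·f
pos 47 'b': at 1 ·f
pos 48 'b': at 2  ** P0@[47:48]
pos 49 'b': at 3  ** P0@[48:49]
pos 50 'c': at 4  ** P4@[50:50]
pos 51 'a': at 8 ·f
pos 52 'c': at 9  ** P4@[52:52]
pos 53 'a': at 8 ·f
pos 54 'c': at 9  ** P4@[54:54]
pos 55 'b': at 10  ** P2@[54:55]
pos 56 'a': at 8 ·f
pos 57 'a': at 8 ·f
pos 58 'b': at 1 ·f
pos 59 'a': at 8 ·f
pos 60 'b': at 1 ·f
pos 61 'a': at 8 ·f
pos 62 'a': at 8 ·f
pos 63 'a': at 8 ·f
pos 64 'b': at 1 ·f
pos 65 'b': at 2  ** P0@[64:65]
pos 66 'b': at 3  ** P0@[65:66]
pos 67 'b': at 3 ·f  ** P0@[66:67]

All matches (sorted): [[1,4],[2,2],[3,4],[4,2],[5,0],[6,0],[7,0],[8,4],[9,1],[9,4],[12,0],[13,0],[14,4],[15,1],[15,4],[16,2],[19,0],[20,0],[21,0],[22,4],[23,1],[23,4],[24,4],[25,2],[26,0],[27,4],[28,2],[29,4],[30,4],[31,4],[32,2],[33,0],[34,0],[35,0],[36,4],[37,1],[37,4],[40,0],[41,0],[42,4],[44,4],[45,4],[48,0],[49,0],[50,4],[52,4],[54,4],[55,2],[65,0],[66,0],[67,0]]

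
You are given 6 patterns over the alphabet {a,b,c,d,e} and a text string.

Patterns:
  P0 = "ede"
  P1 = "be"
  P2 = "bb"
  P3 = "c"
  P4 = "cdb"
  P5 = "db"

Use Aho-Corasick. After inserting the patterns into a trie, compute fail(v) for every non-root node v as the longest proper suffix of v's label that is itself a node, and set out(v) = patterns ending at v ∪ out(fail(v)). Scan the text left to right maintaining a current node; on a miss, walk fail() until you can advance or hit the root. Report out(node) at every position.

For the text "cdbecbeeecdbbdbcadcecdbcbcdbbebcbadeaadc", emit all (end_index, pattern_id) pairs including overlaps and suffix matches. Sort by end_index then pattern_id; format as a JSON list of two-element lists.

Build automaton:
Trie nodes:
  0='ε' goto b→4 c→7 d→10 e→1
  1='e' goto d→2
  2='ed' goto e→3
  3='ede' goto ·  [P0 ends]
  4='b' goto b→6 e→5
  5='be' goto ·  [P1 ends]
  6='bb' goto ·  [P2 ends]
  7='c' goto d→8  [P3 ends]
  8='cd' goto b→9
  9='cdb' goto ·  [P4 ends]
  10='d' goto b→11
  11='db' goto ·  [P5 ends]

BFS fail/out derivation:
  n1('e'): parent n0 fail=0; on 'e' 0 → fail=0;  out ∅∪∅=∅
  n4('b'): parent n0 fail=0; on 'b' 0 → fail=0;  out ∅∪∅=∅
  n7('c'): parent n0 fail=0; on 'c' 0 → fail=0;  out {3}∪∅={3}
  n10('d'): parent n0 fail=0; on 'd' 0 → fail=0;  out ∅∪∅=∅
  n2('ed'): parent n1 fail=0; on 'd' 0 → fail=10;  out ∅∪∅=∅
  n5('be'): parent n4 fail=0; on 'e' 0 → fail=1;  out {1}∪∅={1}
  n6('bb'): parent n4 fail=0; on 'b' 0 → fail=4;  out {2}∪∅={2}
  n8('cd'): parent n7 fail=0; on 'd' 0 → fail=10;  out ∅∪∅=∅
  n11('db'): parent n10 fail=0; on 'b' 0 → fail=4;  out {5}∪∅={5}
  n3('ede'): parent n2 fail=10; on 'e' 10→0 → fail=1;  out {0}∪∅={0}
  n9('cdb'): parent n8 fail=10; on 'b' 10 → fail=11;  out {4}∪{5}={4,5}

Scan:
pos 0 'c': at 7  ** P3@[0:0]
pos 1 'd': at 8
pos 2 'b': at 9  ** P4@[0:2],P5@[1:2]
pos 3 'e': at 5 (fail-walked)  ** P1@[2:3]
pos 4 'c': at 7 (fail-walked)  ** P3@[4:4]
pos 5 'b': at 4 (fail-walked)
pos 6 'e': at 5  ** P1@[5:6]
pos 7 'e': at 1 (fail-walked)
pos 8 'e': at 1 (fail-walked)
pos 9 'c': at 7 (fail-walked)  ** P3@[9:9]
pos 10 'd': at 8
pos 11 'b': at 9  ** P4@[9:11],P5@[10:11]
pos 12 'b': at 6 (fail-walked)  ** P2@[11:12]
pos 13 'd': at 10 (fail-walked)
pos 14 'b': at 11  ** P5@[13:14]
pos 15 'c': at 7 (fail-walked)  ** P3@[15:15]
pos 16 'a': at 0 (fail-walked)
pos 17 'd': at 10
pos 18 'c': at 7 (fail-walked)  ** P3@[18:18]
pos 19 'e': at 1 (fail-walked)
pos 20 'c': at 7 (fail-walked)  ** P3@[20:20]
pos 21 'd': at 8
pos 22 'b': at 9  ** P4@[20:22],P5@[21:22]
pos 23 'c': at 7 (fail-walked)  ** P3@[23:23]
pos 24 'b': at 4 (fail-walked)
pos 25 'c': at 7 (fail-walked)  ** P3@[25:25]
pos 26 'd': at 8
pos 27 'b': at 9  ** P4@[25:27],P5@[26:27]
pos 28 'b': at 6 (fail-walked)  ** P2@[27:28]
pos 29 'e': at 5 (fail-walked)  ** P1@[28:29]
pos 30 'b': at 4 (fail-walked)
pos 31 'c': at 7 (fail-walked)  ** P3@[31:31]
pos 32 'b': at 4 (fail-walked)
pos 33 'a': at 0 (fail-walked)
pos 34 'd': at 10
pos 35 'e': at 1 (fail-walked)
pos 36 'a': at 0 (fail-walked)
pos 37 'a': at 0
pos 38 'd': at 10
pos 39 'c': at 7 (fail-walked)  ** P3@[39:39]

All matches (sorted): [[0,3],[2,4],[2,5],[3,1],[4,3],[6,1],[9,3],[11,4],[11,5],[12,2],[14,5],[15,3],[18,3],[20,3],[22,4],[22,5],[23,3],[25,3],[27,4],[27,5],[28,2],[29,1],[31,3],[39,3]]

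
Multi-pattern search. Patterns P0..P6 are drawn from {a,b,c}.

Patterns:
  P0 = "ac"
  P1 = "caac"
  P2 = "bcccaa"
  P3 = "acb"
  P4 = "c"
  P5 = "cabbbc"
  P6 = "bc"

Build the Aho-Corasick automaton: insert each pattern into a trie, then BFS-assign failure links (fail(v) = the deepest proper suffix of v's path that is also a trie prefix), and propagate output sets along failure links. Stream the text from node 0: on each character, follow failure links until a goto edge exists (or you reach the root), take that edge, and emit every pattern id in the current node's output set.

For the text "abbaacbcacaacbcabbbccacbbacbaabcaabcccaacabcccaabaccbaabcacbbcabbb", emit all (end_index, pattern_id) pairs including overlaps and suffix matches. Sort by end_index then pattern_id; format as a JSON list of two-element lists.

Construct AC machine:
Trie (insert patterns):
  0='ε' goto a→1 b→7 c→3
  1='a' goto c→2
  2='ac' goto b→13  ←P0
  3='c' goto a→4  ←P4
  4='ca' goto a→5 b→14
  5='caa' goto c→6
  6='caac' goto ·  ←P1
  7='b' goto c→8
  8='bc' goto c→9  ←P6
  9='bcc' goto c→10
  10='bccc' goto a→11
  11='bccca' goto a→12
  12='bcccaa' goto ·  ←P2
  13='acb' goto ·  ←P3
  14='cab' goto b→15
  15='cabb' goto b→16
  16='cabbb' goto c→17
  17='cabbbc' goto ·  ←P5

Failure links (BFS by depth):
  n1('a'): parent n0 fail=0; on 'a' 0 → fail=0;  out ∅∪∅=∅
  n3('c'): parent n0 fail=0; on 'c' 0 → fail=0;  out {4}∪∅={4}
  n7('b'): parent n0 fail=0; on 'b' 0 → fail=0;  out ∅∪∅=∅
  n2('ac'): parent n1 fail=0; on 'c' 0 → fail=3;  out {0}∪{4}={0,4}
  n4('ca'): parent n3 fail=0; on 'a' 0 → fail=1;  out ∅∪∅=∅
  n8('bc'): parent n7 fail=0; on 'c' 0 → fail=3;  out {6}∪{4}={4,6}
  n5('caa'): parent n4 fail=1; on 'a' 1→0 → fail=1;  out ∅∪∅=∅
  n9('bcc'): parent n8 fail=3; on 'c' 3→0 → fail=3;  out ∅∪{4}={4}
  n13('acb'): parent n2 fail=3; on 'b' 3→0 → fail=7;  out {3}∪∅={3}
  n14('cab'): parent n4 fail=1; on 'b' 1→0 → fail=7;  out ∅∪∅=∅
  n6('caac'): parent n5 fail=1; on 'c' 1 → fail=2;  out {1}∪{0,4}={0,1,4}
  n10('bccc'): parent n9 fail=3; on 'c' 3→0 → fail=3;  out ∅∪{4}={4}
  n15('cabb'): parent n14 fail=7; on 'b' 7→0 → fail=7;  out ∅∪∅=∅
  n11('bccca'): parent n10 fail=3; on 'a' 3 → fail=4;  out ∅∪∅=∅
  n16('cabbb'): parent n15 fail=7; on 'b' 7→0 → fail=7;  out ∅∪∅=∅
  n12('bcccaa'): parent n11 fail=4; on 'a' 4 → fail=5;  out {2}∪∅={2}
  n17('cabbbc'): parent n16 fail=7; on 'c' 7 → fail=8;  out {5}∪{4,6}={4,5,6}

Scan:
i=0 'a': node 0→1
i=1 'b': node 1→7 (via fail)
i=2 'b': node 7→7 (via fail)
i=3 'a': node 7→1 (via fail)
i=4 'a': node 1→1 (via fail)
i=5 'c': node 1→2  emit P0@[4:5],P4@[5:5]
i=6 'b': node 2→13  emit P3@[4:6]
i=7 'c': node 13→8 (via fail)  emit P4@[7:7],P6@[6:7]
i=8 'a': node 8→4 (via fail)
i=9 'c': node 4→2 (via fail)  emit P0@[8:9],P4@[9:9]
i=10 'a': node 2→4 (via fail)
i=11 'a': node 4→5
i=12 'c': node 5→6  emit P0@[11:12],P1@[9:12],P4@[12:12]
i=13 'b': node 6→13 (via fail)  emit P3@[11:13]
i=14 'c': node 13→8 (via fail)  emit P4@[14:14],P6@[13:14]
i=15 'a': node 8→4 (via fail)
i=16 'b': node 4→14
i=17 'b': node 14→15
i=18 'b': node 15→16
i=19 'c': node 16→17  emit P4@[19:19],P5@[14:19],P6@[18:19]
i=20 'c': node 17→9 (via fail)  emit P4@[20:20]
i=21 'a': node 9→4 (via fail)
i=22 'c': node 4→2 (via fail)  emit P0@[21:22],P4@[22:22]
i=23 'b': node 2→13  emit P3@[21:23]
i=24 'b': node 13→7 (via fail)
i=25 'a': node 7→1 (via fail)
i=26 'c': node 1→2  emit P0@[25:26],P4@[26:26]
i=27 'b': node 2→13  emit P3@[25:27]
i=28 'a': node 13→1 (via fail)
i=29 'a': node 1→1 (via fail)
i=30 'b': node 1→7 (via fail)
i=31 'c': node 7→8  emit P4@[31:31],P6@[30:31]
i=32 'a': node 8→4 (via fail)
i=33 'a': node 4→5
i=34 'b': node 5→7 (via fail)
i=35 'c': node 7→8  emit P4@[35:35],P6@[34:35]
i=36 'c': node 8→9  emit P4@[36:36]
i=37 'c': node 9→10  emit P4@[37:37]
i=38 'a': node 10→11
i=39 'a': node 11→12  emit P2@[34:39]
i=40 'c': node 12→6 (via fail)  emit P0@[39:40],P1@[37:40],P4@[40:40]
i=41 'a': node 6→4 (via fail)
i=42 'b': node 4→14
i=43 'c': node 14→8 (via fail)  emit P4@[43:43],P6@[42:43]
i=44 'c': node 8→9  emit P4@[44:44]
i=45 'c': node 9→10  emit P4@[45:45]
i=46 'a': node 10→11
i=47 'a': node 11→12  emit P2@[42:47]
i=48 'b': node 12→7 (via fail)
i=49 'a': node 7→1 (via fail)
i=50 'c': node 1→2  emit P0@[49:50],P4@[50:50]
i=51 'c': node 2→3 (via fail)  emit P4@[51:51]
i=52 'b': node 3→7 (via fail)
i=53 'a': node 7→1 (via fail)
i=54 'a': node 1→1 (via fail)
i=55 'b': node 1→7 (via fail)
i=56 'c': node 7→8  emit P4@[56:56],P6@[55:56]
i=57 'a': node 8→4 (via fail)
i=58 'c': node 4→2 (via fail)  emit P0@[57:58],P4@[58:58]
i=59 'b': node 2→13  emit P3@[57:59]
i=60 'b': node 13→7 (via fail)
i=61 'c': node 7→8  emit P4@[61:61],P6@[60:61]
i=62 'a': node 8→4 (via fail)
i=63 'b': node 4→14
i=64 'b': node 14→15
i=65 'b': node 15→16

Result: [[5,0],[5,4],[6,3],[7,4],[7,6],[9,0],[9,4],[12,0],[12,1],[12,4],[13,3],[14,4],[14,6],[19,4],[19,5],[19,6],[20,4],[22,0],[22,4],[23,3],[26,0],[26,4],[27,3],[31,4],[31,6],[35,4],[35,6],[36,4],[37,4],[39,2],[40,0],[40,1],[40,4],[43,4],[43,6],[44,4],[45,4],[47,2],[50,0],[50,4],[51,4],[56,4],[56,6],[58,0],[58,4],[59,3],[61,4],[61,6]]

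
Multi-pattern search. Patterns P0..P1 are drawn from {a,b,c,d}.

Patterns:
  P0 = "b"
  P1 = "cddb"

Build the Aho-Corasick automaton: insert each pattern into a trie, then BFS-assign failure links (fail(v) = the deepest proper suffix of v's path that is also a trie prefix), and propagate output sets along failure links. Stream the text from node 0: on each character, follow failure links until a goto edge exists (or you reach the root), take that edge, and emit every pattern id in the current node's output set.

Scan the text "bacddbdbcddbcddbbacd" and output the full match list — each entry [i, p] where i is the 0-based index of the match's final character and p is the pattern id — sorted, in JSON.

Construct AC machine:
Trie (insert patterns):
  0='ε' goto b→1 c→2
  1='b' goto ·  [P0 ends]
  2='c' goto d→3
  3='cd' goto d→4
  4='cdd' goto b→5
  5='cddb' goto ·  [P1 ends]

BFS fail/out derivation:
  n1('b'): parent n0 fail=0; on 'b' 0 → fail=0;  out {0}∪∅={0}
  n2('c'): parent n0 fail=0; on 'c' 0 → fail=0;  out ∅∪∅=∅
  n3('cd'): parent n2 fail=0; on 'd' 0 → fail=0;  out ∅∪∅=∅
  n4('cdd'): parent n3 fail=0; on 'd' 0 → fail=0;  out ∅∪∅=∅
  n5('cddb'): parent n4 fail=0; on 'b' 0 → fail=1;  out {1}∪{0}={0,1}

Scan:
pos 0 'b': at 1  ** P0@[0:0]
pos 1 'a': at 0 (fail-walked)
pos 2 'c': at 2
pos 3 'd': at 3
pos 4 'd': at 4
pos 5 'b': at 5  ** P0@[5:5],P1@[2:5]
pos 6 'd': at 0 (fail-walked)
pos 7 'b': at 1  ** P0@[7:7]
pos 8 'c': at 2 (fail-walked)
pos 9 'd': at 3
pos 10 'd': at 4
pos 11 'b': at 5  ** P0@[11:11],P1@[8:11]
pos 12 'c': at 2 (fail-walked)
pos 13 'd': at 3
pos 14 'd': at 4
pos 15 'b': at 5  ** P0@[15:15],P1@[12:15]
pos 16 'b': at 1 (fail-walked)  ** P0@[16:16]
pos 17 'a': at 0 (fail-walked)
pos 18 'c': at 2
pos 19 'd': at 3

Result: [[0,0],[5,0],[5,1],[7,0],[11,0],[11,1],[15,0],[15,1],[16,0]]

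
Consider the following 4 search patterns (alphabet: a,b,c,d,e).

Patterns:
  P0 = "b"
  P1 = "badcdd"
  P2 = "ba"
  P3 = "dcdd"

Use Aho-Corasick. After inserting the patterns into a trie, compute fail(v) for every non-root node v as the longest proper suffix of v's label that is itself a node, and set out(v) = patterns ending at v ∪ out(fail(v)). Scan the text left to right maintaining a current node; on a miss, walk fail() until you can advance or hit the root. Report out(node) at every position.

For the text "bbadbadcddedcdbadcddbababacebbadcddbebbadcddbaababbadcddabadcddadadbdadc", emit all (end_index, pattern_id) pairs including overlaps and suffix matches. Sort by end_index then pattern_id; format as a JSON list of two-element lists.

Build automaton:
Trie nodes:
  0='ε' goto b→1 d→7
  1='b' goto a→2  [P0 ends]
  2='ba' goto d→3  [P2 ends]
  3='bad' goto c→4
  4='badc' goto d→5
  5='badcd' goto d→6
  6='badcdd' goto ·  [P1 ends]
  7='d' goto c→8
  8='dc' goto d→9
  9='dcd' goto d→10
  10='dcdd' goto ·  [P3 ends]

Failure links (BFS by depth):
  fail(1) 'b': from fail(0)=0 chase 'b': 0 ⇒ 0;  out={0}∪out(0)={0}
  fail(7) 'd': from fail(0)=0 chase 'd': 0 ⇒ 0;  out=∅∪out(0)=∅
  fail(2) 'ba': from fail(1)=0 chase 'a': 0 ⇒ 0;  out={2}∪out(0)={2}
  fail(8) 'dc': from fail(7)=0 chase 'c': 0 ⇒ 0;  out=∅∪out(0)=∅
  fail(3) 'bad': from fail(2)=0 chase 'd': 0 ⇒ 7;  out=∅∪out(7)=∅
  fail(9) 'dcd': from fail(8)=0 chase 'd': 0 ⇒ 7;  out=∅∪out(7)=∅
  fail(4) 'badc': from fail(3)=7 chase 'c': 7 ⇒ 8;  out=∅∪out(8)=∅
  fail(10) 'dcdd': from fail(9)=7 chase 'd': 7→0 ⇒ 7;  out={3}∪out(7)={3}
  fail(5) 'badcd': from fail(4)=8 chase 'd': 8 ⇒ 9;  out=∅∪out(9)=∅
  fail(6) 'badcdd': from fail(5)=9 chase 'd': 9 ⇒ 10;  out={1}∪out(10)={1,3}

Text stream:
i=0 'b': node 0→1  → match P0@[0:0]
i=1 'b': node 1→1 (fail-walked)  → match P0@[1:1]
i=2 'a': node 1→2  → match P2@[1:2]
i=3 'd': node 2→3
i=4 'b': node 3→1 (fail-walked)  → match P0@[4:4]
i=5 'a': node 1→2  → match P2@[4:5]
i=6 'd': node 2→3
i=7 'c': node 3→4
i=8 'd': node 4→5
i=9 'd': node 5→6  → match P1@[4:9],P3@[6:9]
i=10 'e': node 6→0 (fail-walked)
i=11 'd': node 0→7
i=12 'c': node 7→8
i=13 'd': node 8→9
i=14 'b': node 9→1 (fail-walked)  → match P0@[14:14]
i=15 'a': node 1→2  → match P2@[14:15]
i=16 'd': node 2→3
i=17 'c': node 3→4
i=18 'd': node 4→5
i=19 'd': node 5→6  → match P1@[14:19],P3@[16:19]
i=20 'b': node 6→1 (fail-walked)  → match P0@[20:20]
i=21 'a': node 1→2  → match P2@[20:21]
i=22 'b': node 2→1 (fail-walked)  → match P0@[22:22]
i=23 'a': node 1→2  → match P2@[22:23]
i=24 'b': node 2→1 (fail-walked)  → match P0@[24:24]
i=25 'a': node 1→2  → match P2@[24:25]
i=26 'c': node 2→0 (fail-walked)
i=27 'e': node 0→0
i=28 'b': node 0→1  → match P0@[28:28]
i=29 'b': node 1→1 (fail-walked)  → match P0@[29:29]
i=30 'a': node 1→2  → match P2@[29:30]
i=31 'd': node 2→3
i=32 'c': node 3→4
i=33 'd': node 4→5
i=34 'd': node 5→6  → match P1@[29:34],P3@[31:34]
i=35 'b': node 6→1 (fail-walked)  → match P0@[35:35]
i=36 'e': node 1→0 (fail-walked)
i=37 'b': node 0→1  → match P0@[37:37]
i=38 'b': node 1→1 (fail-walked)  → match P0@[38:38]
i=39 'a': node 1→2  → match P2@[38:39]
i=40 'd': node 2→3
i=41 'c': node 3→4
i=42 'd': node 4→5
i=43 'd': node 5→6  → match P1@[38:43],P3@[40:43]
i=44 'b': node 6→1 (fail-walked)  → match P0@[44:44]
i=45 'a': node 1→2  → match P2@[44:45]
i=46 'a': node 2→0 (fail-walked)
i=47 'b': node 0→1  → match P0@[47:47]
i=48 'a': node 1→2  → match P2@[47:48]
i=49 'b': node 2→1 (fail-walked)  → match P0@[49:49]
i=50 'b': node 1→1 (fail-walked)  → match P0@[50:50]
i=51 'a': node 1→2  → match P2@[50:51]
i=52 'd': node 2→3
i=53 'c': node 3→4
i=54 'd': node 4→5
i=55 'd': node 5→6  → match P1@[50:55],P3@[52:55]
i=56 'a': node 6→0 (fail-walked)
i=57 'b': node 0→1  → match P0@[57:57]
i=58 'a': node 1→2  → match P2@[57:58]
i=59 'd': node 2→3
i=60 'c': node 3→4
i=61 'd': node 4→5
i=62 'd': node 5→6  → match P1@[57:62],P3@[59:62]
i=63 'a': node 6→0 (fail-walked)
i=64 'd': node 0→7
i=65 'a': node 7→0 (fail-walked)
i=66 'd': node 0→7
i=67 'b': node 7→1 (fail-walked)  → match P0@[67:67]
i=68 'd': node 1→7 (fail-walked)
i=69 'a': node 7→0 (fail-walked)
i=70 'd': node 0→7
i=71 'c': node 7→8

All matches (sorted): [[0,0],[1,0],[2,2],[4,0],[5,2],[9,1],[9,3],[14,0],[15,2],[19,1],[19,3],[20,0],[21,2],[22,0],[23,2],[24,0],[25,2],[28,0],[29,0],[30,2],[34,1],[34,3],[35,0],[37,0],[38,0],[39,2],[43,1],[43,3],[44,0],[45,2],[47,0],[48,2],[49,0],[50,0],[51,2],[55,1],[55,3],[57,0],[58,2],[62,1],[62,3],[67,0]]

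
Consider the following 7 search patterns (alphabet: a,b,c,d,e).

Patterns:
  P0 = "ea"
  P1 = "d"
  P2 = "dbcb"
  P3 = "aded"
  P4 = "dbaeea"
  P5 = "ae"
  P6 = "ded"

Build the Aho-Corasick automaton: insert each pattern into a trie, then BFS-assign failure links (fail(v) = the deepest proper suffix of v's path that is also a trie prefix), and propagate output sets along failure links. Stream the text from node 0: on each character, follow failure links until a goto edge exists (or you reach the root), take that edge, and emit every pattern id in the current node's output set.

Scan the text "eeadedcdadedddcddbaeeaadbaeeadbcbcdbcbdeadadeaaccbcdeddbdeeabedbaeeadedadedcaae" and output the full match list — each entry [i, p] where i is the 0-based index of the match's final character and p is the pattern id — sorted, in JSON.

Construct AC machine:
Trie (insert patterns):
  n0 'ε': a→7 d→3 e→1
  n1 'e': a→2
  n2 'ea': ·  [P0 ends]
  n3 'd': b→4 e→16  [P1 ends]
  n4 'db': a→11 c→5
  n5 'dbc': b→6
  n6 'dbcb': ·  [P2 ends]
  n7 'a': d→8 e→15
  n8 'ad': e→9
  n9 'ade': d→10
  n10 'aded': ·  [P3 ends]
  n11 'dba': e→12
  n12 'dbae': e→13
  n13 'dbaee': a→14
  n14 'dbaeea': ·  [P4 ends]
  n15 'ae': ·  [P5 ends]
  n16 'de': d→17
  n17 'ded': ·  [P6 ends]

Failure links (BFS by depth):
  n1('e'): parent n0 fail=0; on 'e' 0 → fail=0;  out ∅∪∅=∅
  n3('d'): parent n0 fail=0; on 'd' 0 → fail=0;  out {1}∪∅={1}
  n7('a'): parent n0 fail=0; on 'a' 0 → fail=0;  out ∅∪∅=∅
  n2('ea'): parent n1 fail=0; on 'a' 0 → fail=7;  out {0}∪∅={0}
  n4('db'): parent n3 fail=0; on 'b' 0 → fail=0;  out ∅∪∅=∅
  n8('ad'): parent n7 fail=0; on 'd' 0 → fail=3;  out ∅∪{1}={1}
  n15('ae'): parent n7 fail=0; on 'e' 0 → fail=1;  out {5}∪∅={5}
  n16('de'): parent n3 fail=0; on 'e' 0 → fail=1;  out ∅∪∅=∅
  n5('dbc'): parent n4 fail=0; on 'c' 0 → fail=0;  out ∅∪∅=∅
  n9('ade'): parent n8 fail=3; on 'e' 3 → fail=16;  out ∅∪∅=∅
  n11('dba'): parent n4 fail=0; on 'a' 0 → fail=7;  out ∅∪∅=∅
  n17('ded'): parent n16 fail=1; on 'd' 1→0 → fail=3;  out {6}∪{1}={1,6}
  n6('dbcb'): parent n5 fail=0; on 'b' 0 → fail=0;  out {2}∪∅={2}
  n10('aded'): parent n9 fail=16; on 'd' 16 → fail=17;  out {3}∪{1,6}={1,3,6}
  n12('dbae'): parent n11 fail=7; on 'e' 7 → fail=15;  out ∅∪{5}={5}
  n13('dbaee'): parent n12 fail=15; on 'e' 15→1→0 → fail=1;  out ∅∪∅=∅
  n14('dbaeea'): parent n13 fail=1; on 'a' 1 → fail=2;  out {4}∪{0}={0,4}

Run:
pos 0 'e': at 1
pos 1 'e': at 1 ·f
pos 2 'a': at 2  → match P0@[1:2]
pos 3 'd': at 8 ·f  → match P1@[3:3]
pos 4 'e': at 9
pos 5 'd': at 10  → match P1@[5:5],P3@[2:5],P6@[3:5]
pos 6 'c': at 0 ·f
pos 7 'd': at 3  → match P1@[7:7]
pos 8 'a': at 7 ·f
pos 9 'd': at 8  → match P1@[9:9]
pos 10 'e': at 9
pos 11 'd': at 10  → match P1@[11:11],P3@[8:11],P6@[9:11]
pos 12 'd': at 3 ·f  → match P1@[12:12]
pos 13 'd': at 3 ·f  → match P1@[13:13]
pos 14 'c': at 0 ·f
pos 15 'd': at 3  → match P1@[15:15]
pos 16 'd': at 3 ·f  → match P1@[16:16]
pos 17 'b': at 4
pos 18 'a': at 11
pos 19 'e': at 12  → match P5@[18:19]
pos 20 'e': at 13
pos 21 'a': at 14  → match P0@[20:21],P4@[16:21]
pos 22 'a': at 7 ·f
pos 23 'd': at 8  → match P1@[23:23]
pos 24 'b': at 4 ·f
pos 25 'a': at 11
pos 26 'e': at 12  → match P5@[25:26]
pos 27 'e': at 13
pos 28 'a': at 14  → match P0@[27:28],P4@[23:28]
pos 29 'd': at 8 ·f  → match P1@[29:29]
pos 30 'b': at 4 ·f
pos 31 'c': at 5
pos 32 'b': at 6  → match P2@[29:32]
pos 33 'c': at 0 ·f
pos 34 'd': at 3  → match P1@[34:34]
pos 35 'b': at 4
pos 36 'c': at 5
pos 37 'b': at 6  → match P2@[34:37]
pos 38 'd': at 3 ·f  → match P1@[38:38]
pos 39 'e': at 16
pos 40 'a': at 2 ·f  → match P0@[39:40]
pos 41 'd': at 8 ·f  → match P1@[41:41]
pos 42 'a': at 7 ·f
pos 43 'd': at 8  → match P1@[43:43]
pos 44 'e': at 9
pos 45 'a': at 2 ·f  → match P0@[44:45]
pos 46 'a': at 7 ·f
pos 47 'c': at 0 ·f
pos 48 'c': at 0
pos 49 'b': at 0
pos 50 'c': at 0
pos 51 'd': at 3  → match P1@[51:51]
pos 52 'e': at 16
pos 53 'd': at 17  → match P1@[53:53],P6@[51:53]
pos 54 'd': at 3 ·f  → match P1@[54:54]
pos 55 'b': at 4
pos 56 'd': at 3 ·f  → match P1@[56:56]
pos 57 'e': at 16
pos 58 'e': at 1 ·f
pos 59 'a': at 2  → match P0@[58:59]
pos 60 'b': at 0 ·f
pos 61 'e': at 1
pos 62 'd': at 3 ·f  → match P1@[62:62]
pos 63 'b': at 4
pos 64 'a': at 11
pos 65 'e': at 12  → match P5@[64:65]
pos 66 'e': at 13
pos 67 'a': at 14  → match P0@[66:67],P4@[62:67]
pos 68 'd': at 8 ·f  → match P1@[68:68]
pos 69 'e': at 9
pos 70 'd': at 10  → match P1@[70:70],P3@[67:70],P6@[68:70]
pos 71 'a': at 7 ·f
pos 72 'd': at 8  → match P1@[72:72]
pos 73 'e': at 9
pos 74 'd': at 10  → match P1@[74:74],P3@[71:74],P6@[72:74]
pos 75 'c': at 0 ·f
pos 76 'a': at 7
pos 77 'a': at 7 ·f
pos 78 'e': at 15  → match P5@[77:78]

All matches (sorted): [[2,0],[3,1],[5,1],[5,3],[5,6],[7,1],[9,1],[11,1],[11,3],[11,6],[12,1],[13,1],[15,1],[16,1],[19,5],[21,0],[21,4],[23,1],[26,5],[28,0],[28,4],[29,1],[32,2],[34,1],[37,2],[38,1],[40,0],[41,1],[43,1],[45,0],[51,1],[53,1],[53,6],[54,1],[56,1],[59,0],[62,1],[65,5],[67,0],[67,4],[68,1],[70,1],[70,3],[70,6],[72,1],[74,1],[74,3],[74,6],[78,5]]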